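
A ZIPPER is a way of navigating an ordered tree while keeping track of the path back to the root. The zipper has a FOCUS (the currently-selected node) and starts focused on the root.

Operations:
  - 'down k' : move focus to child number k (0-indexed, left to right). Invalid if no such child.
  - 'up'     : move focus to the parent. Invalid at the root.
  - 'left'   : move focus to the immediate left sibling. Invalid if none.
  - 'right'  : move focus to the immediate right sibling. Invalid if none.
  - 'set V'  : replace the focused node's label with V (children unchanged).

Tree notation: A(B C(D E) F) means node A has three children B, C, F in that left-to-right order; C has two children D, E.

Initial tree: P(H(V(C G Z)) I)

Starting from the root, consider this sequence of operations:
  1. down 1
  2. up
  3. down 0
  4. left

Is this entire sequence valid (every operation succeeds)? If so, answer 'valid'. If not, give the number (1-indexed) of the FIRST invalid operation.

Step 1 (down 1): focus=I path=1 depth=1 children=[] left=['H'] right=[] parent=P
Step 2 (up): focus=P path=root depth=0 children=['H', 'I'] (at root)
Step 3 (down 0): focus=H path=0 depth=1 children=['V'] left=[] right=['I'] parent=P
Step 4 (left): INVALID

Answer: 4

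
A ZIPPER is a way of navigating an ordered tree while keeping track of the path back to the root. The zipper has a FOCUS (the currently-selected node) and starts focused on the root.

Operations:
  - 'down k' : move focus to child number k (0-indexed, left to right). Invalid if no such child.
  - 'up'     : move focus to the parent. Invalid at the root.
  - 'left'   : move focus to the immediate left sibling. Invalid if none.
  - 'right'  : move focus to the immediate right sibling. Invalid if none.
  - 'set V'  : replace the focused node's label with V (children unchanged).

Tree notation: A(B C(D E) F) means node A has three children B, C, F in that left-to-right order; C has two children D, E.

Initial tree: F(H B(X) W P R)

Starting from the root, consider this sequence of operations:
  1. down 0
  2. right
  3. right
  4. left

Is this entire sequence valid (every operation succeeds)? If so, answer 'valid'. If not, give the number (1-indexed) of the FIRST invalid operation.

Step 1 (down 0): focus=H path=0 depth=1 children=[] left=[] right=['B', 'W', 'P', 'R'] parent=F
Step 2 (right): focus=B path=1 depth=1 children=['X'] left=['H'] right=['W', 'P', 'R'] parent=F
Step 3 (right): focus=W path=2 depth=1 children=[] left=['H', 'B'] right=['P', 'R'] parent=F
Step 4 (left): focus=B path=1 depth=1 children=['X'] left=['H'] right=['W', 'P', 'R'] parent=F

Answer: valid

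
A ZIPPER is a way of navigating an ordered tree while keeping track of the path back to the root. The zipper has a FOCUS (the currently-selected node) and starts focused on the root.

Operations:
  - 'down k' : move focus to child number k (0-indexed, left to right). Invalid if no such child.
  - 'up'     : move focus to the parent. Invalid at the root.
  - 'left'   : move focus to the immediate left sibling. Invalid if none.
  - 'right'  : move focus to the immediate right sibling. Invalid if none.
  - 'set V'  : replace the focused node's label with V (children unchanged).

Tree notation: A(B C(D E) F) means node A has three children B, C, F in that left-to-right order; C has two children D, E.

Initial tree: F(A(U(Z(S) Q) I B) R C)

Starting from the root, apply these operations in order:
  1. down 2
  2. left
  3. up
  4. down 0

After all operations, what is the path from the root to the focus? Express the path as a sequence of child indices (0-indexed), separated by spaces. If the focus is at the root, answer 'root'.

Step 1 (down 2): focus=C path=2 depth=1 children=[] left=['A', 'R'] right=[] parent=F
Step 2 (left): focus=R path=1 depth=1 children=[] left=['A'] right=['C'] parent=F
Step 3 (up): focus=F path=root depth=0 children=['A', 'R', 'C'] (at root)
Step 4 (down 0): focus=A path=0 depth=1 children=['U', 'I', 'B'] left=[] right=['R', 'C'] parent=F

Answer: 0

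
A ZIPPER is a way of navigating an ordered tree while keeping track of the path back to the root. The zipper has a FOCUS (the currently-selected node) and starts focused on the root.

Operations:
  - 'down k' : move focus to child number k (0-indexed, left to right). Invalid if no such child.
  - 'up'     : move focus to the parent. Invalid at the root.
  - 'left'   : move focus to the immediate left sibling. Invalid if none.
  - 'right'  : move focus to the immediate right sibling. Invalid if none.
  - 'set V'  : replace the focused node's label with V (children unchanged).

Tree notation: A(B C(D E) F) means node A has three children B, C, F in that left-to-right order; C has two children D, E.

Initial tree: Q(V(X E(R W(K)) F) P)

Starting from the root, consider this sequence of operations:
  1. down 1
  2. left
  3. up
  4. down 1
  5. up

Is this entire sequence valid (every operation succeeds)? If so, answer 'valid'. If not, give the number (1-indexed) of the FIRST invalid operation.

Answer: valid

Derivation:
Step 1 (down 1): focus=P path=1 depth=1 children=[] left=['V'] right=[] parent=Q
Step 2 (left): focus=V path=0 depth=1 children=['X', 'E', 'F'] left=[] right=['P'] parent=Q
Step 3 (up): focus=Q path=root depth=0 children=['V', 'P'] (at root)
Step 4 (down 1): focus=P path=1 depth=1 children=[] left=['V'] right=[] parent=Q
Step 5 (up): focus=Q path=root depth=0 children=['V', 'P'] (at root)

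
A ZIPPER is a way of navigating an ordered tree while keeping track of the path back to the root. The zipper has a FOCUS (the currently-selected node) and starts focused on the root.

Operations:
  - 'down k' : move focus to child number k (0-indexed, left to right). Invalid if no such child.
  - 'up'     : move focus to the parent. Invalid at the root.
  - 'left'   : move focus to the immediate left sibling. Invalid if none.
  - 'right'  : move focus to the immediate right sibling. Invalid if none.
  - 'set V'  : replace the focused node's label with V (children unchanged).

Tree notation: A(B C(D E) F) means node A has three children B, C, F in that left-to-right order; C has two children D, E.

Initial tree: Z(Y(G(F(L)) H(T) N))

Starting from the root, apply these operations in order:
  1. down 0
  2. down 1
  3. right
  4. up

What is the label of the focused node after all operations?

Answer: Y

Derivation:
Step 1 (down 0): focus=Y path=0 depth=1 children=['G', 'H', 'N'] left=[] right=[] parent=Z
Step 2 (down 1): focus=H path=0/1 depth=2 children=['T'] left=['G'] right=['N'] parent=Y
Step 3 (right): focus=N path=0/2 depth=2 children=[] left=['G', 'H'] right=[] parent=Y
Step 4 (up): focus=Y path=0 depth=1 children=['G', 'H', 'N'] left=[] right=[] parent=Z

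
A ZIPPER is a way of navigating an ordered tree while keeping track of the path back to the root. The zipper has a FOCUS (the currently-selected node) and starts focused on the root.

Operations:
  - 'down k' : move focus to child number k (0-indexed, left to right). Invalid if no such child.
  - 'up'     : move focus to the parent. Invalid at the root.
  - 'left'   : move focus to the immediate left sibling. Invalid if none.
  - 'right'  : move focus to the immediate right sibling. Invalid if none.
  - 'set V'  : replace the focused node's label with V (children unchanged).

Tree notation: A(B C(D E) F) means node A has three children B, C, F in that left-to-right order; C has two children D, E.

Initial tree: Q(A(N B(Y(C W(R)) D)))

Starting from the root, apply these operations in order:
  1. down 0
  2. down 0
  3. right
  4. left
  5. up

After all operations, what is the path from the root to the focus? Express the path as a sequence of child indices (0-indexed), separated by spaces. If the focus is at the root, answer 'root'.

Step 1 (down 0): focus=A path=0 depth=1 children=['N', 'B'] left=[] right=[] parent=Q
Step 2 (down 0): focus=N path=0/0 depth=2 children=[] left=[] right=['B'] parent=A
Step 3 (right): focus=B path=0/1 depth=2 children=['Y', 'D'] left=['N'] right=[] parent=A
Step 4 (left): focus=N path=0/0 depth=2 children=[] left=[] right=['B'] parent=A
Step 5 (up): focus=A path=0 depth=1 children=['N', 'B'] left=[] right=[] parent=Q

Answer: 0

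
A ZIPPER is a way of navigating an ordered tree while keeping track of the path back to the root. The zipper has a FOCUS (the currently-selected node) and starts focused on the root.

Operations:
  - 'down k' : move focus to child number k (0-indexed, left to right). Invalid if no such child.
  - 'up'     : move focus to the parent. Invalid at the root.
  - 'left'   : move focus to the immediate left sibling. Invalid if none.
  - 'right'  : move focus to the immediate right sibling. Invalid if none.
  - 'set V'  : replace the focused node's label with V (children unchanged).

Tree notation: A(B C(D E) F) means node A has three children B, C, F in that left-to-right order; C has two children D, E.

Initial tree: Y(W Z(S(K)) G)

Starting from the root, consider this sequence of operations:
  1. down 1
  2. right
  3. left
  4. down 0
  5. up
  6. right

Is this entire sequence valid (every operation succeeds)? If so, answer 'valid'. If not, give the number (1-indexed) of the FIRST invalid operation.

Step 1 (down 1): focus=Z path=1 depth=1 children=['S'] left=['W'] right=['G'] parent=Y
Step 2 (right): focus=G path=2 depth=1 children=[] left=['W', 'Z'] right=[] parent=Y
Step 3 (left): focus=Z path=1 depth=1 children=['S'] left=['W'] right=['G'] parent=Y
Step 4 (down 0): focus=S path=1/0 depth=2 children=['K'] left=[] right=[] parent=Z
Step 5 (up): focus=Z path=1 depth=1 children=['S'] left=['W'] right=['G'] parent=Y
Step 6 (right): focus=G path=2 depth=1 children=[] left=['W', 'Z'] right=[] parent=Y

Answer: valid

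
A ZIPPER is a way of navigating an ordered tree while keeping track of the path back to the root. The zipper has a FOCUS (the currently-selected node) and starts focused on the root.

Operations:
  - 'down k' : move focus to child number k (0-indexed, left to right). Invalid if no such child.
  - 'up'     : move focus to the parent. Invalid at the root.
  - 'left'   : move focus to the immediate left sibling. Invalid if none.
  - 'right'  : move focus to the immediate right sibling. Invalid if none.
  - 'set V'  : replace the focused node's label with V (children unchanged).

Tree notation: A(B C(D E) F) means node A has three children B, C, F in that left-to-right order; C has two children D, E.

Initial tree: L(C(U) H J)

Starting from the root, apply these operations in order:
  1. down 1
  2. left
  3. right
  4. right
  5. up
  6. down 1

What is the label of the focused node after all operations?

Step 1 (down 1): focus=H path=1 depth=1 children=[] left=['C'] right=['J'] parent=L
Step 2 (left): focus=C path=0 depth=1 children=['U'] left=[] right=['H', 'J'] parent=L
Step 3 (right): focus=H path=1 depth=1 children=[] left=['C'] right=['J'] parent=L
Step 4 (right): focus=J path=2 depth=1 children=[] left=['C', 'H'] right=[] parent=L
Step 5 (up): focus=L path=root depth=0 children=['C', 'H', 'J'] (at root)
Step 6 (down 1): focus=H path=1 depth=1 children=[] left=['C'] right=['J'] parent=L

Answer: H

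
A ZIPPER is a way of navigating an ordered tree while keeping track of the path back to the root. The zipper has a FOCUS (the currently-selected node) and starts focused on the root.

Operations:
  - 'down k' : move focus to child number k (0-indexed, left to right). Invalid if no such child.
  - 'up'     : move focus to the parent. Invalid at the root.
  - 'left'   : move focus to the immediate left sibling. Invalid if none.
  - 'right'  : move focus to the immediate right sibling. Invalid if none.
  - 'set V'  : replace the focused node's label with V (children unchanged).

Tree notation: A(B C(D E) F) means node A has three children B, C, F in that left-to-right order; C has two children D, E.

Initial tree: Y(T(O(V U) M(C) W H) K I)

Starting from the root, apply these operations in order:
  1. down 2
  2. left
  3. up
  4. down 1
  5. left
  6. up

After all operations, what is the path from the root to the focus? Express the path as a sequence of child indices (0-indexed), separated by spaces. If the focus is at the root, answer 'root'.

Answer: root

Derivation:
Step 1 (down 2): focus=I path=2 depth=1 children=[] left=['T', 'K'] right=[] parent=Y
Step 2 (left): focus=K path=1 depth=1 children=[] left=['T'] right=['I'] parent=Y
Step 3 (up): focus=Y path=root depth=0 children=['T', 'K', 'I'] (at root)
Step 4 (down 1): focus=K path=1 depth=1 children=[] left=['T'] right=['I'] parent=Y
Step 5 (left): focus=T path=0 depth=1 children=['O', 'M', 'W', 'H'] left=[] right=['K', 'I'] parent=Y
Step 6 (up): focus=Y path=root depth=0 children=['T', 'K', 'I'] (at root)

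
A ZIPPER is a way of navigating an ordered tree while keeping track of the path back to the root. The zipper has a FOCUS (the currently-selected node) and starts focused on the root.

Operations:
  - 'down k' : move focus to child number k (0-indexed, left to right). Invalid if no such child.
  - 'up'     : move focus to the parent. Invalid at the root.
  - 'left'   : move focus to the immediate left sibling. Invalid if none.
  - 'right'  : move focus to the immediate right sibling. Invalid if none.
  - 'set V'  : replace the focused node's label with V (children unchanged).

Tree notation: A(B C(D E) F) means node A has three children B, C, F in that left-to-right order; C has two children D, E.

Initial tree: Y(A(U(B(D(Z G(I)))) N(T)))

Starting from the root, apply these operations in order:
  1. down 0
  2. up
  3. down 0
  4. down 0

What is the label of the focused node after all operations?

Step 1 (down 0): focus=A path=0 depth=1 children=['U', 'N'] left=[] right=[] parent=Y
Step 2 (up): focus=Y path=root depth=0 children=['A'] (at root)
Step 3 (down 0): focus=A path=0 depth=1 children=['U', 'N'] left=[] right=[] parent=Y
Step 4 (down 0): focus=U path=0/0 depth=2 children=['B'] left=[] right=['N'] parent=A

Answer: U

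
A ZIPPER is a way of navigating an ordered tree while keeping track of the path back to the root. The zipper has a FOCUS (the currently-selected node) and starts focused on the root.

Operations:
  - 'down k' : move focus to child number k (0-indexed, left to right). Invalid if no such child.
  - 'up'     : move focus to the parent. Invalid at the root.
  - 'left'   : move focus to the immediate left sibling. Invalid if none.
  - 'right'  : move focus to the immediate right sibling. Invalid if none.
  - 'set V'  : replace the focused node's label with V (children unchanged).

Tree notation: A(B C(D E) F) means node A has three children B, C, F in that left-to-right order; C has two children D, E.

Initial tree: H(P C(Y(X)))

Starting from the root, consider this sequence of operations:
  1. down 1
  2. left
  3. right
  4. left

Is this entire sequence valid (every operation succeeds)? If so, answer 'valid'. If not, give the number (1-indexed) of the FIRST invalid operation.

Step 1 (down 1): focus=C path=1 depth=1 children=['Y'] left=['P'] right=[] parent=H
Step 2 (left): focus=P path=0 depth=1 children=[] left=[] right=['C'] parent=H
Step 3 (right): focus=C path=1 depth=1 children=['Y'] left=['P'] right=[] parent=H
Step 4 (left): focus=P path=0 depth=1 children=[] left=[] right=['C'] parent=H

Answer: valid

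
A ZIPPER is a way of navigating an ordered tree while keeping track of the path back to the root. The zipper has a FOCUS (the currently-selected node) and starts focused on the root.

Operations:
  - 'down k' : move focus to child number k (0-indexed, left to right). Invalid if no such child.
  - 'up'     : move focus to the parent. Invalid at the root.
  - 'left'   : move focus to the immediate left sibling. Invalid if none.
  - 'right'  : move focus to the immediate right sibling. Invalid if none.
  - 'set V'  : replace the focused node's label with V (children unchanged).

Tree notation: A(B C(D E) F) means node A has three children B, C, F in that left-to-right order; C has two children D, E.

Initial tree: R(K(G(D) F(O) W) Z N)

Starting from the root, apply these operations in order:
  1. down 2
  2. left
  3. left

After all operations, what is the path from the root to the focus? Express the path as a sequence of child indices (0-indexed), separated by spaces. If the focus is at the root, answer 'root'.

Answer: 0

Derivation:
Step 1 (down 2): focus=N path=2 depth=1 children=[] left=['K', 'Z'] right=[] parent=R
Step 2 (left): focus=Z path=1 depth=1 children=[] left=['K'] right=['N'] parent=R
Step 3 (left): focus=K path=0 depth=1 children=['G', 'F', 'W'] left=[] right=['Z', 'N'] parent=R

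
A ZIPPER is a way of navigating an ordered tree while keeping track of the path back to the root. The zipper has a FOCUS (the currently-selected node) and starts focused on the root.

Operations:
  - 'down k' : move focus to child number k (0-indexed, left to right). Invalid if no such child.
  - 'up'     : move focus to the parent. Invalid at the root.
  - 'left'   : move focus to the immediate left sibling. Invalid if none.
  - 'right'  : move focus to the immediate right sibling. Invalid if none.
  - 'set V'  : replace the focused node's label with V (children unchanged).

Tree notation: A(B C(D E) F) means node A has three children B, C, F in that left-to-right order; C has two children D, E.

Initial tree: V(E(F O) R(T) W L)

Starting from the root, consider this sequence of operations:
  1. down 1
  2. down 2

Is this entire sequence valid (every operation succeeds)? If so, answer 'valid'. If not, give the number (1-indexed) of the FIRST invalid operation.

Step 1 (down 1): focus=R path=1 depth=1 children=['T'] left=['E'] right=['W', 'L'] parent=V
Step 2 (down 2): INVALID

Answer: 2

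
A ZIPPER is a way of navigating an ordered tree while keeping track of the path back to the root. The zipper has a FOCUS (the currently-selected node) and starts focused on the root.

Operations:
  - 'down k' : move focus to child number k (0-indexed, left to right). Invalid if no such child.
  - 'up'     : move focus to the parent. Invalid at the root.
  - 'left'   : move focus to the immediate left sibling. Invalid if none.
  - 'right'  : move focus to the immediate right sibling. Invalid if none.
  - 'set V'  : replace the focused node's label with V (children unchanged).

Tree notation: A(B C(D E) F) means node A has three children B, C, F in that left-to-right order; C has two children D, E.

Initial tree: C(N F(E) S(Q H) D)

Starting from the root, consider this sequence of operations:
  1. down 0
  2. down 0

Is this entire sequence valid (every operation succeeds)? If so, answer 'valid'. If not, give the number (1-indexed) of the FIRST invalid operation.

Answer: 2

Derivation:
Step 1 (down 0): focus=N path=0 depth=1 children=[] left=[] right=['F', 'S', 'D'] parent=C
Step 2 (down 0): INVALID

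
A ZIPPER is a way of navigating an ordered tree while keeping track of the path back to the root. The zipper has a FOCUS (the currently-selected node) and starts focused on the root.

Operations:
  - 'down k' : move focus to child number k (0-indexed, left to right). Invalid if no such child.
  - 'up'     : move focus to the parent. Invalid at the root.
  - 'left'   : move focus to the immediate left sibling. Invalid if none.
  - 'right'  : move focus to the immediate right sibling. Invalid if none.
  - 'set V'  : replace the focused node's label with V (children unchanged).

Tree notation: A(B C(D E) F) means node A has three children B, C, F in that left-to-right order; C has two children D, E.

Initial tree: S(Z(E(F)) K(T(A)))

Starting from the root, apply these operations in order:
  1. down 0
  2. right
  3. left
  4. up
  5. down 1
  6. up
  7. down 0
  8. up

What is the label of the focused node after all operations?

Step 1 (down 0): focus=Z path=0 depth=1 children=['E'] left=[] right=['K'] parent=S
Step 2 (right): focus=K path=1 depth=1 children=['T'] left=['Z'] right=[] parent=S
Step 3 (left): focus=Z path=0 depth=1 children=['E'] left=[] right=['K'] parent=S
Step 4 (up): focus=S path=root depth=0 children=['Z', 'K'] (at root)
Step 5 (down 1): focus=K path=1 depth=1 children=['T'] left=['Z'] right=[] parent=S
Step 6 (up): focus=S path=root depth=0 children=['Z', 'K'] (at root)
Step 7 (down 0): focus=Z path=0 depth=1 children=['E'] left=[] right=['K'] parent=S
Step 8 (up): focus=S path=root depth=0 children=['Z', 'K'] (at root)

Answer: S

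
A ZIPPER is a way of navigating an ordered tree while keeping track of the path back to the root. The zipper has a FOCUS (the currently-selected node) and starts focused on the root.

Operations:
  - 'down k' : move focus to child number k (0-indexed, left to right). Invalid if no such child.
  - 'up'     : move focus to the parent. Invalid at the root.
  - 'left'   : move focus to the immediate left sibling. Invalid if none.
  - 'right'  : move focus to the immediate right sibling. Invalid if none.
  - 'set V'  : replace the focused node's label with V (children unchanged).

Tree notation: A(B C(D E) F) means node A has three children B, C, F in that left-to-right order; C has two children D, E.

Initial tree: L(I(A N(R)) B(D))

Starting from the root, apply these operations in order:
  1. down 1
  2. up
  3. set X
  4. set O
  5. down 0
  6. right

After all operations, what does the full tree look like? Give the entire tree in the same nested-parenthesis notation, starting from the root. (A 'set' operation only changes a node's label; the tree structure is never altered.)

Step 1 (down 1): focus=B path=1 depth=1 children=['D'] left=['I'] right=[] parent=L
Step 2 (up): focus=L path=root depth=0 children=['I', 'B'] (at root)
Step 3 (set X): focus=X path=root depth=0 children=['I', 'B'] (at root)
Step 4 (set O): focus=O path=root depth=0 children=['I', 'B'] (at root)
Step 5 (down 0): focus=I path=0 depth=1 children=['A', 'N'] left=[] right=['B'] parent=O
Step 6 (right): focus=B path=1 depth=1 children=['D'] left=['I'] right=[] parent=O

Answer: O(I(A N(R)) B(D))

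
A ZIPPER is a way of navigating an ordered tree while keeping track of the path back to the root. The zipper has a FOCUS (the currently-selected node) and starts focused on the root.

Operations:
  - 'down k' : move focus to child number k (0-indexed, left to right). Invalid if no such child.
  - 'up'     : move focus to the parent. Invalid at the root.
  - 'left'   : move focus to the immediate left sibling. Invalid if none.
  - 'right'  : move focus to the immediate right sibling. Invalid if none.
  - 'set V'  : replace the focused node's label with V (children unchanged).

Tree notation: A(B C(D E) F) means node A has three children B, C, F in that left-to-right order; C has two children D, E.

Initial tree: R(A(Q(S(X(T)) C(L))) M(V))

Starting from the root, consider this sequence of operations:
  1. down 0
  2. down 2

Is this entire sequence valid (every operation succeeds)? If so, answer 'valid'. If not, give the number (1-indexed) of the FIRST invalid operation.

Answer: 2

Derivation:
Step 1 (down 0): focus=A path=0 depth=1 children=['Q'] left=[] right=['M'] parent=R
Step 2 (down 2): INVALID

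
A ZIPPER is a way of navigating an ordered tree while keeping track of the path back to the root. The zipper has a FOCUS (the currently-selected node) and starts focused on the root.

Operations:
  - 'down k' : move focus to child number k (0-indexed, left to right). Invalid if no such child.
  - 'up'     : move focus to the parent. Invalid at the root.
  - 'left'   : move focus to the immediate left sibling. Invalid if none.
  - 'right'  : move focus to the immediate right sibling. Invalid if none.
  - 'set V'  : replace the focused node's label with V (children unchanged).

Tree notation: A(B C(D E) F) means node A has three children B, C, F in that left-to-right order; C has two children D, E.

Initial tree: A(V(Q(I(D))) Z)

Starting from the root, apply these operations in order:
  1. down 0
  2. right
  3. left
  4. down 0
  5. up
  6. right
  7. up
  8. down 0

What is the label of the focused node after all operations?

Answer: V

Derivation:
Step 1 (down 0): focus=V path=0 depth=1 children=['Q'] left=[] right=['Z'] parent=A
Step 2 (right): focus=Z path=1 depth=1 children=[] left=['V'] right=[] parent=A
Step 3 (left): focus=V path=0 depth=1 children=['Q'] left=[] right=['Z'] parent=A
Step 4 (down 0): focus=Q path=0/0 depth=2 children=['I'] left=[] right=[] parent=V
Step 5 (up): focus=V path=0 depth=1 children=['Q'] left=[] right=['Z'] parent=A
Step 6 (right): focus=Z path=1 depth=1 children=[] left=['V'] right=[] parent=A
Step 7 (up): focus=A path=root depth=0 children=['V', 'Z'] (at root)
Step 8 (down 0): focus=V path=0 depth=1 children=['Q'] left=[] right=['Z'] parent=A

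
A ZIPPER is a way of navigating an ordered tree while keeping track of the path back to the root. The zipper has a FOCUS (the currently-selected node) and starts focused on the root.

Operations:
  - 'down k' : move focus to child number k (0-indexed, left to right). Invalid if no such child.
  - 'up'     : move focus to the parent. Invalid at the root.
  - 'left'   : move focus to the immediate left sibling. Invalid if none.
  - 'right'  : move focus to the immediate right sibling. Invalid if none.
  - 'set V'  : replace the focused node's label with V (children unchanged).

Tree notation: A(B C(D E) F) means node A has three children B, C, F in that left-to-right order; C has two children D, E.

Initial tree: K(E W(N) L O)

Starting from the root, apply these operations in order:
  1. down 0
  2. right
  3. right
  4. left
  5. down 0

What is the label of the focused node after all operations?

Step 1 (down 0): focus=E path=0 depth=1 children=[] left=[] right=['W', 'L', 'O'] parent=K
Step 2 (right): focus=W path=1 depth=1 children=['N'] left=['E'] right=['L', 'O'] parent=K
Step 3 (right): focus=L path=2 depth=1 children=[] left=['E', 'W'] right=['O'] parent=K
Step 4 (left): focus=W path=1 depth=1 children=['N'] left=['E'] right=['L', 'O'] parent=K
Step 5 (down 0): focus=N path=1/0 depth=2 children=[] left=[] right=[] parent=W

Answer: N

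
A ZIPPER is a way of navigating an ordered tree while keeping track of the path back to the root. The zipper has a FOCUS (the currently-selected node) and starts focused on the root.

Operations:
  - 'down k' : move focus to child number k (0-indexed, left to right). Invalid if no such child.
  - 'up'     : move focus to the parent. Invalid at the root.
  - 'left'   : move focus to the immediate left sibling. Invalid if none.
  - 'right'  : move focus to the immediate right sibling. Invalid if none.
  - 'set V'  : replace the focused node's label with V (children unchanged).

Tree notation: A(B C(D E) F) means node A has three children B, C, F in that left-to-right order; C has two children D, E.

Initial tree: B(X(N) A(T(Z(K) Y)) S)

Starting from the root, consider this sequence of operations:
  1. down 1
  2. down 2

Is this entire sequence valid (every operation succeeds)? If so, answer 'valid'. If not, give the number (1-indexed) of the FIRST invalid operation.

Step 1 (down 1): focus=A path=1 depth=1 children=['T'] left=['X'] right=['S'] parent=B
Step 2 (down 2): INVALID

Answer: 2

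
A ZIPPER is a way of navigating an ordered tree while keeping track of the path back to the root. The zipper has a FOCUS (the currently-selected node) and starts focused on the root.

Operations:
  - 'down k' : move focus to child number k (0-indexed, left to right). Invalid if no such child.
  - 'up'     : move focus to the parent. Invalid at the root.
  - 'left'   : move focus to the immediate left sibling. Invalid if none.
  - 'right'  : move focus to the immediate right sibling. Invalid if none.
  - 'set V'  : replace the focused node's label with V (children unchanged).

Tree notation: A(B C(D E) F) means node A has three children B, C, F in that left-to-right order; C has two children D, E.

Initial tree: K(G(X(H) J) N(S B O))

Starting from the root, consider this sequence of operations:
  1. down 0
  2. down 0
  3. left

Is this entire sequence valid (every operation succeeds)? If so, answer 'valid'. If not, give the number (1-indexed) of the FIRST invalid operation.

Answer: 3

Derivation:
Step 1 (down 0): focus=G path=0 depth=1 children=['X', 'J'] left=[] right=['N'] parent=K
Step 2 (down 0): focus=X path=0/0 depth=2 children=['H'] left=[] right=['J'] parent=G
Step 3 (left): INVALID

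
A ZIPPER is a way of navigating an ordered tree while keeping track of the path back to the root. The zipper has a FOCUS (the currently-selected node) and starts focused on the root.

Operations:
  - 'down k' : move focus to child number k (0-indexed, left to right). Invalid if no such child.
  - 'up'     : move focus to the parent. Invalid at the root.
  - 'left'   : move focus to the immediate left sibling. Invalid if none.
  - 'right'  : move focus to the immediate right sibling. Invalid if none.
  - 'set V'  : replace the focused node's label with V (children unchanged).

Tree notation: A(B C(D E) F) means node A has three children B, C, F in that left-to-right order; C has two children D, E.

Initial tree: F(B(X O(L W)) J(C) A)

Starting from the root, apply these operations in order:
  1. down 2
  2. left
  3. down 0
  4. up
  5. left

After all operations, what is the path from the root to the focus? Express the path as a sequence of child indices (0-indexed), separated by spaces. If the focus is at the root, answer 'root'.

Answer: 0

Derivation:
Step 1 (down 2): focus=A path=2 depth=1 children=[] left=['B', 'J'] right=[] parent=F
Step 2 (left): focus=J path=1 depth=1 children=['C'] left=['B'] right=['A'] parent=F
Step 3 (down 0): focus=C path=1/0 depth=2 children=[] left=[] right=[] parent=J
Step 4 (up): focus=J path=1 depth=1 children=['C'] left=['B'] right=['A'] parent=F
Step 5 (left): focus=B path=0 depth=1 children=['X', 'O'] left=[] right=['J', 'A'] parent=F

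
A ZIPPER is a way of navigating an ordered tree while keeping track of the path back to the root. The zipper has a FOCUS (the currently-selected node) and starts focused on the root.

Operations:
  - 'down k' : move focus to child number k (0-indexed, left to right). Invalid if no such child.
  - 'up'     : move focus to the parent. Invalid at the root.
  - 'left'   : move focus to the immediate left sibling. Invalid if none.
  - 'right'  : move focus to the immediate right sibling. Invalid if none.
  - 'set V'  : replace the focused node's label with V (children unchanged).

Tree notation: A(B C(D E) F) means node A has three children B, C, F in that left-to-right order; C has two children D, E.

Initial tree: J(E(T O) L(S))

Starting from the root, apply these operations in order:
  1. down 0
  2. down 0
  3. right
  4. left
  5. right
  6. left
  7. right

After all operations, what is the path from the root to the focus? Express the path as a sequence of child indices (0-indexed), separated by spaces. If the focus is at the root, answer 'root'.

Step 1 (down 0): focus=E path=0 depth=1 children=['T', 'O'] left=[] right=['L'] parent=J
Step 2 (down 0): focus=T path=0/0 depth=2 children=[] left=[] right=['O'] parent=E
Step 3 (right): focus=O path=0/1 depth=2 children=[] left=['T'] right=[] parent=E
Step 4 (left): focus=T path=0/0 depth=2 children=[] left=[] right=['O'] parent=E
Step 5 (right): focus=O path=0/1 depth=2 children=[] left=['T'] right=[] parent=E
Step 6 (left): focus=T path=0/0 depth=2 children=[] left=[] right=['O'] parent=E
Step 7 (right): focus=O path=0/1 depth=2 children=[] left=['T'] right=[] parent=E

Answer: 0 1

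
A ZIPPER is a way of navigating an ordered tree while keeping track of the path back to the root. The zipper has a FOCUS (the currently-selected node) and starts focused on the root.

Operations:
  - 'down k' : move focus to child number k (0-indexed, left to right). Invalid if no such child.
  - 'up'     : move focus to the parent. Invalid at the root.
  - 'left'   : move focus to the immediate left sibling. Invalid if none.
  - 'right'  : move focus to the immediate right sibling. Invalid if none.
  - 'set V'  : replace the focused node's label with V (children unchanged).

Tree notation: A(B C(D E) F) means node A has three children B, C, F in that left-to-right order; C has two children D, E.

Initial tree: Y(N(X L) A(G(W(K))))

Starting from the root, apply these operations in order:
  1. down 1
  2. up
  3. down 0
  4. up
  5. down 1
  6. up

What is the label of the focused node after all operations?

Step 1 (down 1): focus=A path=1 depth=1 children=['G'] left=['N'] right=[] parent=Y
Step 2 (up): focus=Y path=root depth=0 children=['N', 'A'] (at root)
Step 3 (down 0): focus=N path=0 depth=1 children=['X', 'L'] left=[] right=['A'] parent=Y
Step 4 (up): focus=Y path=root depth=0 children=['N', 'A'] (at root)
Step 5 (down 1): focus=A path=1 depth=1 children=['G'] left=['N'] right=[] parent=Y
Step 6 (up): focus=Y path=root depth=0 children=['N', 'A'] (at root)

Answer: Y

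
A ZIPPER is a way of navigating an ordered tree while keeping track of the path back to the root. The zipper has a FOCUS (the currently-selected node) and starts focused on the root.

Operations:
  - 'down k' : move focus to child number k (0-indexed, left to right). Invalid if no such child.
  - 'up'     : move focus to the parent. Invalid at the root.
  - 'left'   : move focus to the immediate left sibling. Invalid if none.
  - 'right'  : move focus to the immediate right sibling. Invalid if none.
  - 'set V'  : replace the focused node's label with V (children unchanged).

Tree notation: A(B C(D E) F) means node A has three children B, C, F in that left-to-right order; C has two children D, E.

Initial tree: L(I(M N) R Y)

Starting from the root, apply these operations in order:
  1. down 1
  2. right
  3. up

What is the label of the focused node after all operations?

Step 1 (down 1): focus=R path=1 depth=1 children=[] left=['I'] right=['Y'] parent=L
Step 2 (right): focus=Y path=2 depth=1 children=[] left=['I', 'R'] right=[] parent=L
Step 3 (up): focus=L path=root depth=0 children=['I', 'R', 'Y'] (at root)

Answer: L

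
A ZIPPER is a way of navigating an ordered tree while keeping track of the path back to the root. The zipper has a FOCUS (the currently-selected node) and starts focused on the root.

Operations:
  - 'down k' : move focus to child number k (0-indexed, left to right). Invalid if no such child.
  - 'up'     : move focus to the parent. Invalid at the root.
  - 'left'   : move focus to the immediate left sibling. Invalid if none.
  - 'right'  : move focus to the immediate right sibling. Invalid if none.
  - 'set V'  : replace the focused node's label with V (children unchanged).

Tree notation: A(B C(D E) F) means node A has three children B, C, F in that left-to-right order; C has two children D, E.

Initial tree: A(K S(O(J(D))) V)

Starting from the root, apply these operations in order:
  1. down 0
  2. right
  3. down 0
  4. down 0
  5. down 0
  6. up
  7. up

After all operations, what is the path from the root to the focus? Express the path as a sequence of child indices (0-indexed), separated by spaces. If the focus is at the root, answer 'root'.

Answer: 1 0

Derivation:
Step 1 (down 0): focus=K path=0 depth=1 children=[] left=[] right=['S', 'V'] parent=A
Step 2 (right): focus=S path=1 depth=1 children=['O'] left=['K'] right=['V'] parent=A
Step 3 (down 0): focus=O path=1/0 depth=2 children=['J'] left=[] right=[] parent=S
Step 4 (down 0): focus=J path=1/0/0 depth=3 children=['D'] left=[] right=[] parent=O
Step 5 (down 0): focus=D path=1/0/0/0 depth=4 children=[] left=[] right=[] parent=J
Step 6 (up): focus=J path=1/0/0 depth=3 children=['D'] left=[] right=[] parent=O
Step 7 (up): focus=O path=1/0 depth=2 children=['J'] left=[] right=[] parent=S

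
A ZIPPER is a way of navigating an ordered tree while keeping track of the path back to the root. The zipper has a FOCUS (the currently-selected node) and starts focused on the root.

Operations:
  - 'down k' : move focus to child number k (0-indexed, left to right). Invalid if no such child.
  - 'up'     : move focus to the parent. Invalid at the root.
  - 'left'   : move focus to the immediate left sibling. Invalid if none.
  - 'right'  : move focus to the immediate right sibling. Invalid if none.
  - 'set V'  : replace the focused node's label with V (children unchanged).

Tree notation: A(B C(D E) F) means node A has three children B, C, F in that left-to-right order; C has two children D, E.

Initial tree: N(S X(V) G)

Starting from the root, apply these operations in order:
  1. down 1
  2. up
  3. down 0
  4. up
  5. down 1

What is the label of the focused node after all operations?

Answer: X

Derivation:
Step 1 (down 1): focus=X path=1 depth=1 children=['V'] left=['S'] right=['G'] parent=N
Step 2 (up): focus=N path=root depth=0 children=['S', 'X', 'G'] (at root)
Step 3 (down 0): focus=S path=0 depth=1 children=[] left=[] right=['X', 'G'] parent=N
Step 4 (up): focus=N path=root depth=0 children=['S', 'X', 'G'] (at root)
Step 5 (down 1): focus=X path=1 depth=1 children=['V'] left=['S'] right=['G'] parent=N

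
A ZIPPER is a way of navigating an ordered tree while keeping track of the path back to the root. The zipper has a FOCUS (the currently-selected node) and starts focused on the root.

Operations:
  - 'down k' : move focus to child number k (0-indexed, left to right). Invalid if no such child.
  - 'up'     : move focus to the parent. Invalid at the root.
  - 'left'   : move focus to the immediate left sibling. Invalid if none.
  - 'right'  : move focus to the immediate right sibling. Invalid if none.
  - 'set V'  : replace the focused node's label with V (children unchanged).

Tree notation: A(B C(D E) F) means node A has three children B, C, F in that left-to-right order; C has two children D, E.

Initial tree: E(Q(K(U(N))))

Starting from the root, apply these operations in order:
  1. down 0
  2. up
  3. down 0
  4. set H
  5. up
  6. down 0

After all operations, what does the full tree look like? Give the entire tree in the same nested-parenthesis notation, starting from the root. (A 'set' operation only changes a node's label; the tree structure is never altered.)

Answer: E(H(K(U(N))))

Derivation:
Step 1 (down 0): focus=Q path=0 depth=1 children=['K'] left=[] right=[] parent=E
Step 2 (up): focus=E path=root depth=0 children=['Q'] (at root)
Step 3 (down 0): focus=Q path=0 depth=1 children=['K'] left=[] right=[] parent=E
Step 4 (set H): focus=H path=0 depth=1 children=['K'] left=[] right=[] parent=E
Step 5 (up): focus=E path=root depth=0 children=['H'] (at root)
Step 6 (down 0): focus=H path=0 depth=1 children=['K'] left=[] right=[] parent=E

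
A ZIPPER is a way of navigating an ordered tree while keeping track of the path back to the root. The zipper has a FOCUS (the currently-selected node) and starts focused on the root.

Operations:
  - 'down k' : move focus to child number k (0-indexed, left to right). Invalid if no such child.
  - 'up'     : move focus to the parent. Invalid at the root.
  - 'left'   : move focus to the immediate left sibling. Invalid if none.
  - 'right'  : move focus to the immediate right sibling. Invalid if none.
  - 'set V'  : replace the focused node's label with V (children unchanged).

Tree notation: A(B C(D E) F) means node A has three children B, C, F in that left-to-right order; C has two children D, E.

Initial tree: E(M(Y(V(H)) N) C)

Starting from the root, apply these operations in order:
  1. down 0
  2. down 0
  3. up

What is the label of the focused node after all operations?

Step 1 (down 0): focus=M path=0 depth=1 children=['Y', 'N'] left=[] right=['C'] parent=E
Step 2 (down 0): focus=Y path=0/0 depth=2 children=['V'] left=[] right=['N'] parent=M
Step 3 (up): focus=M path=0 depth=1 children=['Y', 'N'] left=[] right=['C'] parent=E

Answer: M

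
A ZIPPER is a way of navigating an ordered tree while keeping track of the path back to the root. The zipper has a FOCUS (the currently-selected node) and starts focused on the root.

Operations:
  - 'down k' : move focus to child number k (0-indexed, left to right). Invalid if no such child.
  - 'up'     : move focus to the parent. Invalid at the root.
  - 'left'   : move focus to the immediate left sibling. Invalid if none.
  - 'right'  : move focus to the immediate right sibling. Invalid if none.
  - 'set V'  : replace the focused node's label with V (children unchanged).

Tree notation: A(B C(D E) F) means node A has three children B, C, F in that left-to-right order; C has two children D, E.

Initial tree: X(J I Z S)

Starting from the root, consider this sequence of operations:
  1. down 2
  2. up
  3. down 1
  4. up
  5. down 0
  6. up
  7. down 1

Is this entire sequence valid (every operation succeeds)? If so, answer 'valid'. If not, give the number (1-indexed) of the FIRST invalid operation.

Step 1 (down 2): focus=Z path=2 depth=1 children=[] left=['J', 'I'] right=['S'] parent=X
Step 2 (up): focus=X path=root depth=0 children=['J', 'I', 'Z', 'S'] (at root)
Step 3 (down 1): focus=I path=1 depth=1 children=[] left=['J'] right=['Z', 'S'] parent=X
Step 4 (up): focus=X path=root depth=0 children=['J', 'I', 'Z', 'S'] (at root)
Step 5 (down 0): focus=J path=0 depth=1 children=[] left=[] right=['I', 'Z', 'S'] parent=X
Step 6 (up): focus=X path=root depth=0 children=['J', 'I', 'Z', 'S'] (at root)
Step 7 (down 1): focus=I path=1 depth=1 children=[] left=['J'] right=['Z', 'S'] parent=X

Answer: valid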